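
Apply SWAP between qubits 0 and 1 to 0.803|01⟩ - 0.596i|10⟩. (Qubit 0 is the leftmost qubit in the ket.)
-0.596i|01⟩ + 0.803|10⟩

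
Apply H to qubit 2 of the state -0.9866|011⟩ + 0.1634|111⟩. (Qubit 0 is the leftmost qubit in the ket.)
-0.6976|010⟩ + 0.6976|011⟩ + 0.1155|110⟩ - 0.1155|111⟩

H on qubit 2 mixes each pair of kets that differ only in qubit 2: amplitudes (a, b) of (|…0…⟩, |…1…⟩) become ((a + b)/√2, (a − b)/√2). Kets absent from the input have amplitude 0.
(|010⟩, |011⟩): (a, b) = (0, -0.9866) → (-0.6976, 0.6976)
(|110⟩, |111⟩): (a, b) = (0, 0.1634) → (0.1155, -0.1155)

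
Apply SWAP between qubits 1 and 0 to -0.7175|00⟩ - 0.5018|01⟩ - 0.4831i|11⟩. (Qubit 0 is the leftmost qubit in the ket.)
-0.7175|00⟩ - 0.5018|10⟩ - 0.4831i|11⟩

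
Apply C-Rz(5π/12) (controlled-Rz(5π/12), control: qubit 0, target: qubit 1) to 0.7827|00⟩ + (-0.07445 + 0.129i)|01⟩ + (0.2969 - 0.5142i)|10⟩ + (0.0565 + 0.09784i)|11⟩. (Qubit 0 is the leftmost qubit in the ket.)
0.7827|00⟩ + (-0.07445 + 0.129i)|01⟩ + (-0.07748 - 0.5887i)|10⟩ + (-0.01474 + 0.112i)|11⟩

C-Rz(5π/12) leaves the control-|0⟩ kets |00⟩, |01⟩ unchanged and applies Rz(5π/12) to qubit 1 on the control-|1⟩ pair (|10⟩, |11⟩).
Rz(5π/12) = [[e^(−iθ/2), 0], [0, e^(iθ/2)]] with e^(±iθ/2) = cos(θ/2) ± i·sin(θ/2); θ = 5π/12, cos(θ/2) ≈ 0.793353, sin(θ/2) ≈ 0.608761.
With a = amp(|10⟩) = (0.2969 - 0.5142i) and b = amp(|11⟩) = (0.0565 + 0.09784i):
new amp(|10⟩) = (0.793353 - 0.608761i)·a = (-0.07748 - 0.5887i)
new amp(|11⟩) = (0.793353 + 0.608761i)·b = (-0.01474 + 0.112i)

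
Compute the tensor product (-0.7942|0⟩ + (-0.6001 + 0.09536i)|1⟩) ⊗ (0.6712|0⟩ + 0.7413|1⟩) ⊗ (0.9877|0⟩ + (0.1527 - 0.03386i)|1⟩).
-0.5265|000⟩ + (-0.0814 + 0.01805i)|001⟩ - 0.5815|010⟩ + (-0.0899 + 0.01993i)|011⟩ + (-0.3978 + 0.06322i)|100⟩ + (-0.05934 + 0.02341i)|101⟩ + (-0.4394 + 0.06982i)|110⟩ + (-0.06554 + 0.02586i)|111⟩

amp(|b₁b₂…⟩) = product of the factor amplitudes for bits b₁, b₂, …; only kets whose every factor amplitude is nonzero survive.
|000⟩: (-0.7942)(0.6712)(0.9877) = -0.5265
|001⟩: (-0.7942)(0.6712)(0.1527 - 0.03386i) = (-0.0814 + 0.01805i)
|010⟩: (-0.7942)(0.7413)(0.9877) = -0.5815
|011⟩: (-0.7942)(0.7413)(0.1527 - 0.03386i) = (-0.0899 + 0.01993i)
|100⟩: (-0.6001 + 0.09536i)(0.6712)(0.9877) = (-0.3978 + 0.06322i)
|101⟩: (-0.6001 + 0.09536i)(0.6712)(0.1527 - 0.03386i) = (-0.05934 + 0.02341i)
|110⟩: (-0.6001 + 0.09536i)(0.7413)(0.9877) = (-0.4394 + 0.06982i)
|111⟩: (-0.6001 + 0.09536i)(0.7413)(0.1527 - 0.03386i) = (-0.06554 + 0.02586i)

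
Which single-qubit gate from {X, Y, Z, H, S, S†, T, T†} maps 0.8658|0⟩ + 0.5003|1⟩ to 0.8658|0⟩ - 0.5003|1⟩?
Z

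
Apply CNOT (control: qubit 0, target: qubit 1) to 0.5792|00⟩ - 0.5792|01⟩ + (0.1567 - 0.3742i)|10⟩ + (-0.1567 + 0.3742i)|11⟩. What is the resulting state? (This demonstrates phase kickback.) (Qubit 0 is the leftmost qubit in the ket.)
0.5792|00⟩ - 0.5792|01⟩ + (-0.1567 + 0.3742i)|10⟩ + (0.1567 - 0.3742i)|11⟩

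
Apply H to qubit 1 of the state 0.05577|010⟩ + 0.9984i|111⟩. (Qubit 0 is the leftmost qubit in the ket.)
0.03944|000⟩ - 0.03944|010⟩ + 0.706i|101⟩ - 0.706i|111⟩

H on qubit 1 mixes each pair of kets that differ only in qubit 1: amplitudes (a, b) of (|…0…⟩, |…1…⟩) become ((a + b)/√2, (a − b)/√2). Kets absent from the input have amplitude 0.
(|000⟩, |010⟩): (a, b) = (0, 0.05577) → (0.03944, -0.03944)
(|101⟩, |111⟩): (a, b) = (0, 0.9984i) → (0.706i, -0.706i)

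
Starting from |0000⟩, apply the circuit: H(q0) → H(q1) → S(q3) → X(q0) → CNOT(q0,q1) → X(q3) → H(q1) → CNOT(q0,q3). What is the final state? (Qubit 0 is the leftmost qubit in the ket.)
1/√2|0001⟩ + 1/√2|1000⟩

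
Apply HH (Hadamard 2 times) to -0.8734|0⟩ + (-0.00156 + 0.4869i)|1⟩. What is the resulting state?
-0.8734|0⟩ + (-0.00156 + 0.4869i)|1⟩

H² = I, so an even number of Hadamards cancels: H^2 = I and the state is unchanged.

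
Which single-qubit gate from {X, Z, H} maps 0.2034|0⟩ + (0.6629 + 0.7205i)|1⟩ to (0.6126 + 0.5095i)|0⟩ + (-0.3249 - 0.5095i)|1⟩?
H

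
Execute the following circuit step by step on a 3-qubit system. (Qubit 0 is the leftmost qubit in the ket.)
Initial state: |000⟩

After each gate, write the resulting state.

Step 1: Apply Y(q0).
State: i|100⟩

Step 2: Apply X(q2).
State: i|101⟩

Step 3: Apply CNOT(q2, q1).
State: i|111⟩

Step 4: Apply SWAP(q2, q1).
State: i|111⟩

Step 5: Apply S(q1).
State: -|111⟩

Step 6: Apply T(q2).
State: (-1/√2 - (1/√2)i)|111⟩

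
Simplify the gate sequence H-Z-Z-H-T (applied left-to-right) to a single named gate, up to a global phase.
T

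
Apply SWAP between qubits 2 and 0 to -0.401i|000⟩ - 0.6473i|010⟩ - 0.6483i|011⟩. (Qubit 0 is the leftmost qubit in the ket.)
-0.401i|000⟩ - 0.6473i|010⟩ - 0.6483i|110⟩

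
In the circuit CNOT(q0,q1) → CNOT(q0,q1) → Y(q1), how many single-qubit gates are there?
1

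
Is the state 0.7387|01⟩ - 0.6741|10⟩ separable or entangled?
Entangled

Writing the state as a|00⟩ + b|01⟩ + c|10⟩ + d|11⟩, it is a product state iff ad − bc = 0.
Here (a, b, c, d) = (0, 0.7387, -0.6741, 0): ad − bc = (0)(0) − (0.7387)(-0.6741) = 0.498 ≠ 0, so the state is entangled.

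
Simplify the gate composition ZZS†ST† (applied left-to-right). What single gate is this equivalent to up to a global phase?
T†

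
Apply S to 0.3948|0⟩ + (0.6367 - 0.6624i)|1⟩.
0.3948|0⟩ + (0.6624 + 0.6367i)|1⟩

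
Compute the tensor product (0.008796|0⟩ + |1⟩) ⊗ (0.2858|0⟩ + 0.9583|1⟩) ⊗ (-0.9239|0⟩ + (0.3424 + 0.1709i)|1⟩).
-0.002323|000⟩ + (0.0008608 + 0.0004296i)|001⟩ - 0.007788|010⟩ + (0.002886 + 0.001441i)|011⟩ - 0.2641|100⟩ + (0.09786 + 0.04884i)|101⟩ - 0.8854|110⟩ + (0.3281 + 0.1638i)|111⟩

amp(|b₁b₂…⟩) = product of the factor amplitudes for bits b₁, b₂, …; only kets whose every factor amplitude is nonzero survive.
|000⟩: (0.008796)(0.2858)(-0.9239) = -0.002323
|001⟩: (0.008796)(0.2858)(0.3424 + 0.1709i) = (0.0008608 + 0.0004296i)
|010⟩: (0.008796)(0.9583)(-0.9239) = -0.007788
|011⟩: (0.008796)(0.9583)(0.3424 + 0.1709i) = (0.002886 + 0.001441i)
|100⟩: (1)(0.2858)(-0.9239) = -0.2641
|101⟩: (1)(0.2858)(0.3424 + 0.1709i) = (0.09786 + 0.04884i)
|110⟩: (1)(0.9583)(-0.9239) = -0.8854
|111⟩: (1)(0.9583)(0.3424 + 0.1709i) = (0.3281 + 0.1638i)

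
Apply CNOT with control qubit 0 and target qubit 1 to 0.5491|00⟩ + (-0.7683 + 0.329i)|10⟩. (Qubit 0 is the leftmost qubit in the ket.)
0.5491|00⟩ + (-0.7683 + 0.329i)|11⟩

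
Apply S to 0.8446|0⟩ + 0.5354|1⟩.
0.8446|0⟩ + 0.5354i|1⟩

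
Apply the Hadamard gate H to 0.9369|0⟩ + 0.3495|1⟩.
0.9096|0⟩ + 0.4154|1⟩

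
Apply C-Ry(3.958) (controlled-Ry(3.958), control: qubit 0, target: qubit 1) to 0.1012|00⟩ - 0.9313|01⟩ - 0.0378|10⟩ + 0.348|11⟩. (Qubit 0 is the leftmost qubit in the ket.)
0.1012|00⟩ - 0.9313|01⟩ - 0.3044|10⟩ - 0.1728|11⟩

C-Ry(3.958) leaves the control-|0⟩ kets |00⟩, |01⟩ unchanged and applies Ry(3.958) to qubit 1 on the control-|1⟩ pair (|10⟩, |11⟩).
Ry(3.958) = [[cos(θ/2), −sin(θ/2)], [sin(θ/2), cos(θ/2)]]; θ = 3.958, cos(θ/2) ≈ -0.396961, sin(θ/2) ≈ 0.917835.
With a = amp(|10⟩) = -0.0378 and b = amp(|11⟩) = 0.348:
new amp(|10⟩) = (-0.396961)·a + (-0.917835)·b = -0.3044
new amp(|11⟩) = (0.917835)·a + (-0.396961)·b = -0.1728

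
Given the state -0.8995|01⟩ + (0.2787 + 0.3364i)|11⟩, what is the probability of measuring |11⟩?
0.1908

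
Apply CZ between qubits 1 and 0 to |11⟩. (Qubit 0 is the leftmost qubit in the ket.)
-|11⟩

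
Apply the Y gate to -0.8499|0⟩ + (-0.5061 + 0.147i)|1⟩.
(0.147 + 0.5061i)|0⟩ - 0.8499i|1⟩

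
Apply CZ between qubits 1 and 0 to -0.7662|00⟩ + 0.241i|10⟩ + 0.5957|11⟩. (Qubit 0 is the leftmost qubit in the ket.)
-0.7662|00⟩ + 0.241i|10⟩ - 0.5957|11⟩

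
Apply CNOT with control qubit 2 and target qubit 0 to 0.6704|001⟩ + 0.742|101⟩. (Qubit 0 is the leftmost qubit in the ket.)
0.742|001⟩ + 0.6704|101⟩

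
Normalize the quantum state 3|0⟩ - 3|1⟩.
1/√2|0⟩ - 1/√2|1⟩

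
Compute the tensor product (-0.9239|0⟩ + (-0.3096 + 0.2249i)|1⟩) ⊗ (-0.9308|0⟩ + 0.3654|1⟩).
0.86|00⟩ - 0.3376|01⟩ + (0.2882 - 0.2093i)|10⟩ + (-0.1131 + 0.08218i)|11⟩

amp(|b₁b₂…⟩) = product of the factor amplitudes for bits b₁, b₂, …; only kets whose every factor amplitude is nonzero survive.
|00⟩: (-0.9239)(-0.9308) = 0.86
|01⟩: (-0.9239)(0.3654) = -0.3376
|10⟩: (-0.3096 + 0.2249i)(-0.9308) = (0.2882 - 0.2093i)
|11⟩: (-0.3096 + 0.2249i)(0.3654) = (-0.1131 + 0.08218i)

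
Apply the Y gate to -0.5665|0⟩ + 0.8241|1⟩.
-0.8241i|0⟩ - 0.5665i|1⟩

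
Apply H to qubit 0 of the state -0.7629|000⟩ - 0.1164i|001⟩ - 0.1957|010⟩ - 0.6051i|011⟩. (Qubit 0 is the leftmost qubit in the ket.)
-0.5395|000⟩ - 0.08231i|001⟩ - 0.1384|010⟩ - 0.4279i|011⟩ - 0.5395|100⟩ - 0.08231i|101⟩ - 0.1384|110⟩ - 0.4279i|111⟩

H on qubit 0 mixes each pair of kets that differ only in qubit 0: amplitudes (a, b) of (|…0…⟩, |…1…⟩) become ((a + b)/√2, (a − b)/√2). Kets absent from the input have amplitude 0.
(|000⟩, |100⟩): (a, b) = (-0.7629, 0) → (-0.5395, -0.5395)
(|001⟩, |101⟩): (a, b) = (-0.1164i, 0) → (-0.08231i, -0.08231i)
(|010⟩, |110⟩): (a, b) = (-0.1957, 0) → (-0.1384, -0.1384)
(|011⟩, |111⟩): (a, b) = (-0.6051i, 0) → (-0.4279i, -0.4279i)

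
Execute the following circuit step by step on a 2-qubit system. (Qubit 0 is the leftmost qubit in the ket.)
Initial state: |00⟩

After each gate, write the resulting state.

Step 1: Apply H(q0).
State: 1/√2|00⟩ + 1/√2|10⟩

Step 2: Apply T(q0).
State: 1/√2|00⟩ + (1/2 + (1/2)i)|10⟩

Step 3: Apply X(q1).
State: 1/√2|01⟩ + (1/2 + (1/2)i)|11⟩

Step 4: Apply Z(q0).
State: 1/√2|01⟩ + (-1/2 - (1/2)i)|11⟩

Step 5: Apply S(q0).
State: 1/√2|01⟩ + (1/2 - (1/2)i)|11⟩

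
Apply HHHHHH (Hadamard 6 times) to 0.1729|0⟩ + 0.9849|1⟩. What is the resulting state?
0.1729|0⟩ + 0.9849|1⟩

H² = I, so an even number of Hadamards cancels: H^6 = I and the state is unchanged.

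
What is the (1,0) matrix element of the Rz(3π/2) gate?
0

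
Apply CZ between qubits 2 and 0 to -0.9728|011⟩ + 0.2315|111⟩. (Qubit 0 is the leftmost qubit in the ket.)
-0.9728|011⟩ - 0.2315|111⟩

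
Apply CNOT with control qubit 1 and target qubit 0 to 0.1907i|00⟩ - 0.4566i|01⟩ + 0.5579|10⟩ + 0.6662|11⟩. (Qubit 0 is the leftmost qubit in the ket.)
0.1907i|00⟩ + 0.6662|01⟩ + 0.5579|10⟩ - 0.4566i|11⟩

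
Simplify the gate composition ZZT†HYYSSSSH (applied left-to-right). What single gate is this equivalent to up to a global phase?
T†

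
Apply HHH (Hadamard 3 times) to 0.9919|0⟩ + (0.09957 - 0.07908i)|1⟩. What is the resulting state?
(0.7718 - 0.05592i)|0⟩ + (0.631 + 0.05592i)|1⟩

H² = I, so H^3 = H: a single Hadamard. With (a, b) = (0.9919, (0.09957 - 0.07908i)), H gives ((a + b)/√2, (a − b)/√2) = ((0.7718 - 0.05592i), (0.631 + 0.05592i)).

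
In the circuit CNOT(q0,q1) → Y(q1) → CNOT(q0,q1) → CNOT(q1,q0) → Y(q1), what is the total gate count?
5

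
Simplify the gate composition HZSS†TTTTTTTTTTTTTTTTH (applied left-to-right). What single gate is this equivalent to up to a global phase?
X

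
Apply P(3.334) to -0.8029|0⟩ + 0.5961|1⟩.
-0.8029|0⟩ + (-0.5851 - 0.114i)|1⟩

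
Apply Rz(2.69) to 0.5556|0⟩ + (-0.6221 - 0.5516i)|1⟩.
(0.1244 - 0.5415i)|0⟩ + (0.3983 - 0.7298i)|1⟩

Rz(2.69) = [[e^(−iθ/2), 0], [0, e^(iθ/2)]] with e^(±iθ/2) = cos(θ/2) ± i·sin(θ/2); θ = 2.69, cos(θ/2) ≈ 0.223883, sin(θ/2) ≈ 0.974616.
With a = amp(|0⟩) = 0.5556 and b = amp(|1⟩) = (-0.6221 - 0.5516i):
new amp(|0⟩) = (0.223883 - 0.974616i)·a = (0.1244 - 0.5415i)
new amp(|1⟩) = (0.223883 + 0.974616i)·b = (0.3983 - 0.7298i)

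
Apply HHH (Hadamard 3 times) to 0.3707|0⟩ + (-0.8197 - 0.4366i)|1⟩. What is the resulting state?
(-0.3175 - 0.3087i)|0⟩ + (0.8417 + 0.3087i)|1⟩

H² = I, so H^3 = H: a single Hadamard. With (a, b) = (0.3707, (-0.8197 - 0.4366i)), H gives ((a + b)/√2, (a − b)/√2) = ((-0.3175 - 0.3087i), (0.8417 + 0.3087i)).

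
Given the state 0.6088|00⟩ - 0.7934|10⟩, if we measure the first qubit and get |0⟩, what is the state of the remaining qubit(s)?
|0⟩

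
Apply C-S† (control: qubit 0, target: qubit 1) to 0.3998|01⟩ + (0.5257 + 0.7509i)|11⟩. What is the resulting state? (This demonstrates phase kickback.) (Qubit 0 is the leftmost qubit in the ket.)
0.3998|01⟩ + (0.7509 - 0.5257i)|11⟩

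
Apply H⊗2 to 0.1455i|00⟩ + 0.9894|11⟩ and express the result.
(0.4947 + 0.07275i)|00⟩ + (-0.4947 + 0.07275i)|01⟩ + (-0.4947 + 0.07275i)|10⟩ + (0.4947 + 0.07275i)|11⟩

H⊗2 gives amp(|y⟩) = (1/2) Σ_x (−1)^(x·y) amp(|x⟩), where x·y is the number of positions in which both x and y have a 1.
|00⟩: (0.1455i + 0.9894)/2 = (0.4947 + 0.07275i)
|01⟩: (0.1455i - 0.9894)/2 = (-0.4947 + 0.07275i)
|10⟩: (0.1455i - 0.9894)/2 = (-0.4947 + 0.07275i)
|11⟩: (0.1455i + 0.9894)/2 = (0.4947 + 0.07275i)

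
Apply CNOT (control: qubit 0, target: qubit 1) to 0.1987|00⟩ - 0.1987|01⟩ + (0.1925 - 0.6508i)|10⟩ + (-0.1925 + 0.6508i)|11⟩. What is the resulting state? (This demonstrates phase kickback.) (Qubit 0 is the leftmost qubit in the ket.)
0.1987|00⟩ - 0.1987|01⟩ + (-0.1925 + 0.6508i)|10⟩ + (0.1925 - 0.6508i)|11⟩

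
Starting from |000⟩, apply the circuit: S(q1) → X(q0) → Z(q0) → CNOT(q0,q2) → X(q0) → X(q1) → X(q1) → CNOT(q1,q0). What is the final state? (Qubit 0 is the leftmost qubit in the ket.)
-|001⟩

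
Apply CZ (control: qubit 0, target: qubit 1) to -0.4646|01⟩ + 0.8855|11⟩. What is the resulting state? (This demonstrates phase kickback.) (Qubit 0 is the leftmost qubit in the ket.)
-0.4646|01⟩ - 0.8855|11⟩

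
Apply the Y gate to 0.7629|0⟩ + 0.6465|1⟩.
-0.6465i|0⟩ + 0.7629i|1⟩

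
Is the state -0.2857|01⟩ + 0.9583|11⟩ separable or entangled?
Separable

Writing the state as a|00⟩ + b|01⟩ + c|10⟩ + d|11⟩, it is a product state iff ad − bc = 0.
Here (a, b, c, d) = (0, -0.2857, 0, 0.9583): ad − bc = (0)(0.9583) − (-0.2857)(0) = 0, so the state is separable.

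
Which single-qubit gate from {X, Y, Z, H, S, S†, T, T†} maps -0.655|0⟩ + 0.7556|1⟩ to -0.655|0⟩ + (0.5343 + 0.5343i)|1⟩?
T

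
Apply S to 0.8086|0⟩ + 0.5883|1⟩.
0.8086|0⟩ + 0.5883i|1⟩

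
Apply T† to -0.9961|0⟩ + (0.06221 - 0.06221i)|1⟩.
-0.9961|0⟩ - 0.08798i|1⟩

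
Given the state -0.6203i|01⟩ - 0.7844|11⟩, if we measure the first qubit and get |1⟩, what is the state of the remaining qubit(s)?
-|1⟩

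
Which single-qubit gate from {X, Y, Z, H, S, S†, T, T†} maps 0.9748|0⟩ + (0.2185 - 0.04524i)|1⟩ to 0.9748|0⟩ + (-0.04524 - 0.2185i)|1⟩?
S†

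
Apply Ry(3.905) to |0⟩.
-0.3725|0⟩ + 0.928|1⟩

Ry(3.905) = [[cos(θ/2), −sin(θ/2)], [sin(θ/2), cos(θ/2)]]; θ = 3.905, cos(θ/2) ≈ -0.372502, sin(θ/2) ≈ 0.928031.
With a = amp(|0⟩) = 1 and b = amp(|1⟩) = 0:
new amp(|0⟩) = (-0.372502)·a + (-0.928031)·b = -0.3725
new amp(|1⟩) = (0.928031)·a + (-0.372502)·b = 0.928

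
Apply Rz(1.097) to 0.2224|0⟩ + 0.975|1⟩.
(0.1898 - 0.116i)|0⟩ + (0.832 + 0.5084i)|1⟩

Rz(1.097) = [[e^(−iθ/2), 0], [0, e^(iθ/2)]] with e^(±iθ/2) = cos(θ/2) ± i·sin(θ/2); θ = 1.097, cos(θ/2) ≈ 0.853308, sin(θ/2) ≈ 0.521408.
With a = amp(|0⟩) = 0.2224 and b = amp(|1⟩) = 0.975:
new amp(|0⟩) = (0.853308 - 0.521408i)·a = (0.1898 - 0.116i)
new amp(|1⟩) = (0.853308 + 0.521408i)·b = (0.832 + 0.5084i)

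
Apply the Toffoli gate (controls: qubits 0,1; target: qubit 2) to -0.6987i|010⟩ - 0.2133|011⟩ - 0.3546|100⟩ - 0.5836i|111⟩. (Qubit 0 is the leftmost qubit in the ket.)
-0.6987i|010⟩ - 0.2133|011⟩ - 0.3546|100⟩ - 0.5836i|110⟩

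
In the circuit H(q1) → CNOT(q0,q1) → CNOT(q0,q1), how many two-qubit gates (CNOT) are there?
2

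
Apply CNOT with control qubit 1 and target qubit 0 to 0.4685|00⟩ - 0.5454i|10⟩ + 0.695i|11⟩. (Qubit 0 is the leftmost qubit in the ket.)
0.4685|00⟩ + 0.695i|01⟩ - 0.5454i|10⟩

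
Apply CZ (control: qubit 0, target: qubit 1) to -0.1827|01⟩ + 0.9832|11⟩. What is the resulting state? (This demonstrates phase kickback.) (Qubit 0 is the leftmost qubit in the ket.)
-0.1827|01⟩ - 0.9832|11⟩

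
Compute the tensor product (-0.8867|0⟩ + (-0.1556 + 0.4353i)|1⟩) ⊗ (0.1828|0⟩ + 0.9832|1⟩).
-0.1621|00⟩ - 0.8718|01⟩ + (-0.02844 + 0.07957i)|10⟩ + (-0.153 + 0.428i)|11⟩

amp(|b₁b₂…⟩) = product of the factor amplitudes for bits b₁, b₂, …; only kets whose every factor amplitude is nonzero survive.
|00⟩: (-0.8867)(0.1828) = -0.1621
|01⟩: (-0.8867)(0.9832) = -0.8718
|10⟩: (-0.1556 + 0.4353i)(0.1828) = (-0.02844 + 0.07957i)
|11⟩: (-0.1556 + 0.4353i)(0.9832) = (-0.153 + 0.428i)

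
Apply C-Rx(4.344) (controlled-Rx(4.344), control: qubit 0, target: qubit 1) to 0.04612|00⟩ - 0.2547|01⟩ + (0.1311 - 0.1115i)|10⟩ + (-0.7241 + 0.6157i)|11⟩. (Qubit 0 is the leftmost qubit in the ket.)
0.04612|00⟩ - 0.2547|01⟩ + (0.4336 + 0.6602i)|10⟩ + (0.3176 - 0.4564i)|11⟩

C-Rx(4.344) leaves the control-|0⟩ kets |00⟩, |01⟩ unchanged and applies Rx(4.344) to qubit 1 on the control-|1⟩ pair (|10⟩, |11⟩).
Rx(4.344) = [[cos(θ/2), −i·sin(θ/2)], [−i·sin(θ/2), cos(θ/2)]]; θ = 4.344, cos(θ/2) ≈ -0.565635, sin(θ/2) ≈ 0.824655.
With a = amp(|10⟩) = (0.1311 - 0.1115i) and b = amp(|11⟩) = (-0.7241 + 0.6157i):
new amp(|10⟩) = (-0.565635)·a + (-0.824655i)·b = (0.4336 + 0.6602i)
new amp(|11⟩) = (-0.824655i)·a + (-0.565635)·b = (0.3176 - 0.4564i)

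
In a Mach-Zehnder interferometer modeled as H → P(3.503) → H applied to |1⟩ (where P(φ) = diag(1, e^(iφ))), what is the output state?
(0.9677 + 0.1768i)|0⟩ + (0.0323 - 0.1768i)|1⟩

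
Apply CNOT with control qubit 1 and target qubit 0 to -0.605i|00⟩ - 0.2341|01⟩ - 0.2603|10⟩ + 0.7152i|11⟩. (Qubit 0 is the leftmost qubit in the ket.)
-0.605i|00⟩ + 0.7152i|01⟩ - 0.2603|10⟩ - 0.2341|11⟩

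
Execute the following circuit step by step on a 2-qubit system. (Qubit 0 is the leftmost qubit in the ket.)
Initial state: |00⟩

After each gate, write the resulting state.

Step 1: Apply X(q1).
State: |01⟩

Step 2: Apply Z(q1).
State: -|01⟩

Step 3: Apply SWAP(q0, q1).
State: -|10⟩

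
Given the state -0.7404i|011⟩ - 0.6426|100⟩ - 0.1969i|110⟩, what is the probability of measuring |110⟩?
0.03877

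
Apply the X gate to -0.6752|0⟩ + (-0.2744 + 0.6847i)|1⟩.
(-0.2744 + 0.6847i)|0⟩ - 0.6752|1⟩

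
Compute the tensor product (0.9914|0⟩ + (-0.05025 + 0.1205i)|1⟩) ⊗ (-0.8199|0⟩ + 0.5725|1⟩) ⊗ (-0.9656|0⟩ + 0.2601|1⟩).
0.7849|000⟩ - 0.2114|001⟩ - 0.5481|010⟩ + 0.1476|011⟩ + (-0.03978 + 0.0954i)|100⟩ + (0.01072 - 0.0257i)|101⟩ + (0.02778 - 0.06661i)|110⟩ + (-0.007483 + 0.01794i)|111⟩

amp(|b₁b₂…⟩) = product of the factor amplitudes for bits b₁, b₂, …; only kets whose every factor amplitude is nonzero survive.
|000⟩: (0.9914)(-0.8199)(-0.9656) = 0.7849
|001⟩: (0.9914)(-0.8199)(0.2601) = -0.2114
|010⟩: (0.9914)(0.5725)(-0.9656) = -0.5481
|011⟩: (0.9914)(0.5725)(0.2601) = 0.1476
|100⟩: (-0.05025 + 0.1205i)(-0.8199)(-0.9656) = (-0.03978 + 0.0954i)
|101⟩: (-0.05025 + 0.1205i)(-0.8199)(0.2601) = (0.01072 - 0.0257i)
|110⟩: (-0.05025 + 0.1205i)(0.5725)(-0.9656) = (0.02778 - 0.06661i)
|111⟩: (-0.05025 + 0.1205i)(0.5725)(0.2601) = (-0.007483 + 0.01794i)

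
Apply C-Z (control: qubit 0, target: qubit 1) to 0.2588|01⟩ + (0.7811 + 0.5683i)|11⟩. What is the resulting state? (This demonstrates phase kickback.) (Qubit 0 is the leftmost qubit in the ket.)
0.2588|01⟩ + (-0.7811 - 0.5683i)|11⟩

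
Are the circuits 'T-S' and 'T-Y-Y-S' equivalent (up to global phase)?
Yes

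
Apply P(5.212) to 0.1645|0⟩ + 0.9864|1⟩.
0.1645|0⟩ + (0.4726 - 0.8658i)|1⟩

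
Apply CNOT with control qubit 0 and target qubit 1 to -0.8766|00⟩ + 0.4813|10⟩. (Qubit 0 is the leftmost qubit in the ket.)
-0.8766|00⟩ + 0.4813|11⟩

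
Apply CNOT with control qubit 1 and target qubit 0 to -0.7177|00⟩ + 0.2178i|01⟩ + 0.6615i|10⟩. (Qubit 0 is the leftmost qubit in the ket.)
-0.7177|00⟩ + 0.6615i|10⟩ + 0.2178i|11⟩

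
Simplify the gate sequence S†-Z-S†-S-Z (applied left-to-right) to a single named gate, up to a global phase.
S†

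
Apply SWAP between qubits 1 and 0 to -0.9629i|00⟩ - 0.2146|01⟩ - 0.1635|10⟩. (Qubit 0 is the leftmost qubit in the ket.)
-0.9629i|00⟩ - 0.1635|01⟩ - 0.2146|10⟩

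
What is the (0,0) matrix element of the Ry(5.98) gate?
-0.9885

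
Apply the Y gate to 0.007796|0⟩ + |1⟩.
-i|0⟩ + 0.007796i|1⟩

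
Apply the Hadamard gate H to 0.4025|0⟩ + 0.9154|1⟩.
0.9319|0⟩ - 0.3627|1⟩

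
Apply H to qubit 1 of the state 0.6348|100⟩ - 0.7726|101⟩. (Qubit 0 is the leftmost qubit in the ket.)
0.4489|100⟩ - 0.5463|101⟩ + 0.4489|110⟩ - 0.5463|111⟩

H on qubit 1 mixes each pair of kets that differ only in qubit 1: amplitudes (a, b) of (|…0…⟩, |…1…⟩) become ((a + b)/√2, (a − b)/√2). Kets absent from the input have amplitude 0.
(|100⟩, |110⟩): (a, b) = (0.6348, 0) → (0.4489, 0.4489)
(|101⟩, |111⟩): (a, b) = (-0.7726, 0) → (-0.5463, -0.5463)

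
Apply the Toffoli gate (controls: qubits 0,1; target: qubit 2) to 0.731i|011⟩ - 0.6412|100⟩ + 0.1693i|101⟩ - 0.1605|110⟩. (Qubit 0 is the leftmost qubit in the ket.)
0.731i|011⟩ - 0.6412|100⟩ + 0.1693i|101⟩ - 0.1605|111⟩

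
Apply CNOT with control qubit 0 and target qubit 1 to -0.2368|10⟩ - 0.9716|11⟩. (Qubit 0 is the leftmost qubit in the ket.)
-0.9716|10⟩ - 0.2368|11⟩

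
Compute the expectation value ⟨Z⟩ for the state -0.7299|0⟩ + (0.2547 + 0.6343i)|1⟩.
0.06555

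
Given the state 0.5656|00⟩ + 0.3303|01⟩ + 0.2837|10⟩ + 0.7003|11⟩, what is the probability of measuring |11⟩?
0.4904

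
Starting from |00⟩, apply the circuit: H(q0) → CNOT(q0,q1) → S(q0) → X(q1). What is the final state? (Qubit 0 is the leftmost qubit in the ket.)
1/√2|01⟩ + (1/√2)i|10⟩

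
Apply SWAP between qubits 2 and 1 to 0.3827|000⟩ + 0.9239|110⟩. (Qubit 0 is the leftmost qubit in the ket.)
0.3827|000⟩ + 0.9239|101⟩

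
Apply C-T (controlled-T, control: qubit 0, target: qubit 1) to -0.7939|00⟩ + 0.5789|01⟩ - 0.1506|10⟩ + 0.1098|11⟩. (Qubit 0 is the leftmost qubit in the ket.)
-0.7939|00⟩ + 0.5789|01⟩ - 0.1506|10⟩ + (0.07764 + 0.07764i)|11⟩

C-T leaves the control-|0⟩ kets |00⟩, |01⟩ unchanged and applies T to qubit 1 on the control-|1⟩ pair (|10⟩, |11⟩).
T = [[1, 0], [0, (1/√2 + (1/√2)i)]].
With a = amp(|10⟩) = -0.1506 and b = amp(|11⟩) = 0.1098:
new amp(|10⟩) = (1)·a = -0.1506
new amp(|11⟩) = (1/√2 + (1/√2)i)·b = (0.07764 + 0.07764i)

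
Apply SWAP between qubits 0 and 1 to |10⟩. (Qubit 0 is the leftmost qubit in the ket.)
|01⟩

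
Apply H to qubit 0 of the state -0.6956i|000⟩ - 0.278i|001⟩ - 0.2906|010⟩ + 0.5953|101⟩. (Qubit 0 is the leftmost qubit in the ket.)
-0.4919i|000⟩ + (0.4209 - 0.1966i)|001⟩ - 0.2055|010⟩ - 0.4919i|100⟩ + (-0.4209 - 0.1966i)|101⟩ - 0.2055|110⟩

H on qubit 0 mixes each pair of kets that differ only in qubit 0: amplitudes (a, b) of (|…0…⟩, |…1…⟩) become ((a + b)/√2, (a − b)/√2). Kets absent from the input have amplitude 0.
(|000⟩, |100⟩): (a, b) = (-0.6956i, 0) → (-0.4919i, -0.4919i)
(|001⟩, |101⟩): (a, b) = (-0.278i, 0.5953) → ((0.4209 - 0.1966i), (-0.4209 - 0.1966i))
(|010⟩, |110⟩): (a, b) = (-0.2906, 0) → (-0.2055, -0.2055)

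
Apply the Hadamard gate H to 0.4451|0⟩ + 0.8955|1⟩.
0.9479|0⟩ - 0.3185|1⟩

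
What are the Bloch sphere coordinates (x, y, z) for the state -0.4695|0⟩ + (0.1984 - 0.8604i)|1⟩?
(-0.1863, 0.8079, -0.5592)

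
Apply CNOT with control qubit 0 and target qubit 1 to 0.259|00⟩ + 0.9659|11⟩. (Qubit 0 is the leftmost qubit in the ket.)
0.259|00⟩ + 0.9659|10⟩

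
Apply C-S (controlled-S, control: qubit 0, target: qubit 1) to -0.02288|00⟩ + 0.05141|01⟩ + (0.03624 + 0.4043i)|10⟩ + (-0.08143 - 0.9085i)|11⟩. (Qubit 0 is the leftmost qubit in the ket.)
-0.02288|00⟩ + 0.05141|01⟩ + (0.03624 + 0.4043i)|10⟩ + (0.9085 - 0.08143i)|11⟩

C-S leaves the control-|0⟩ kets |00⟩, |01⟩ unchanged and applies S to qubit 1 on the control-|1⟩ pair (|10⟩, |11⟩).
S = [[1, 0], [0, i]].
With a = amp(|10⟩) = (0.03624 + 0.4043i) and b = amp(|11⟩) = (-0.08143 - 0.9085i):
new amp(|10⟩) = (1)·a = (0.03624 + 0.4043i)
new amp(|11⟩) = (i)·b = (0.9085 - 0.08143i)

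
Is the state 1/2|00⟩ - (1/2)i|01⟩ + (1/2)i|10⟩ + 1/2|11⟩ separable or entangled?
Separable

Writing the state as a|00⟩ + b|01⟩ + c|10⟩ + d|11⟩, it is a product state iff ad − bc = 0.
Here (a, b, c, d) = (1/2, -(1/2)i, (1/2)i, 1/2): ad − bc = (1/2)(1/2) − (-(1/2)i)((1/2)i) = 0, so the state is separable.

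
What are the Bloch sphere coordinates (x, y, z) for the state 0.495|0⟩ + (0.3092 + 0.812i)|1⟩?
(0.3061, 0.8039, -0.5099)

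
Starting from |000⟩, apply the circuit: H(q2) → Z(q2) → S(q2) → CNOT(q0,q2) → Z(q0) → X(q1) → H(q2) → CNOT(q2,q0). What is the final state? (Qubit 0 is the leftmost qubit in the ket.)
(1/2 - (1/2)i)|010⟩ + (1/2 + (1/2)i)|111⟩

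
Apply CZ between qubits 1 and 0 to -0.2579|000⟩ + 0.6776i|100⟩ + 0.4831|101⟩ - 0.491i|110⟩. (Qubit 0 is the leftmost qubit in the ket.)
-0.2579|000⟩ + 0.6776i|100⟩ + 0.4831|101⟩ + 0.491i|110⟩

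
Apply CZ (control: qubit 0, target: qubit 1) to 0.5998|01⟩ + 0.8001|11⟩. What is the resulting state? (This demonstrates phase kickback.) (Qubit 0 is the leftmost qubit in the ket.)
0.5998|01⟩ - 0.8001|11⟩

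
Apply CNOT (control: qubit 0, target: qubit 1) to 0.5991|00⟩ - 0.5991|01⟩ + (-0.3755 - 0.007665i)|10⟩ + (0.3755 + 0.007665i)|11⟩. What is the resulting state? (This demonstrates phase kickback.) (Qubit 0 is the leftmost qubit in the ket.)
0.5991|00⟩ - 0.5991|01⟩ + (0.3755 + 0.007665i)|10⟩ + (-0.3755 - 0.007665i)|11⟩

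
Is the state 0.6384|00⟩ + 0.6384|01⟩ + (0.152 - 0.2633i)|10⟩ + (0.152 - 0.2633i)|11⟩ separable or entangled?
Separable

Writing the state as a|00⟩ + b|01⟩ + c|10⟩ + d|11⟩, it is a product state iff ad − bc = 0.
Here (a, b, c, d) = (0.6384, 0.6384, (0.152 - 0.2633i), (0.152 - 0.2633i)): ad − bc = (0.6384)(0.152 - 0.2633i) − (0.6384)(0.152 - 0.2633i) = 0, so the state is separable.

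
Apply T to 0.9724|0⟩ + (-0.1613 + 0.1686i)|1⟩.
0.9724|0⟩ + (-0.2333 + 0.005162i)|1⟩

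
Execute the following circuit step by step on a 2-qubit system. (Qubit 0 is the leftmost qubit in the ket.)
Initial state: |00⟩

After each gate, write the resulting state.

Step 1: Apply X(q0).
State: |10⟩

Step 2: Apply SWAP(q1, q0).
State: |01⟩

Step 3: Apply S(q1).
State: i|01⟩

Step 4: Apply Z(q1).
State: -i|01⟩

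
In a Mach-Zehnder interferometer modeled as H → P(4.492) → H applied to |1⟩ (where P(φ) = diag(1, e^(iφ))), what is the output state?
(0.6093 + 0.4879i)|0⟩ + (0.3907 - 0.4879i)|1⟩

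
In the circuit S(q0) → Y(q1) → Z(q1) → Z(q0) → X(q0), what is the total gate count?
5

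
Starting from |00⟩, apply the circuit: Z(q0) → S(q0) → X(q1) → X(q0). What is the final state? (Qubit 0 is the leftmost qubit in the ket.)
|11⟩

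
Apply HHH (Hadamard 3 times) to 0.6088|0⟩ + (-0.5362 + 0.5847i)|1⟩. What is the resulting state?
(0.05134 + 0.4134i)|0⟩ + (0.8096 - 0.4134i)|1⟩

H² = I, so H^3 = H: a single Hadamard. With (a, b) = (0.6088, (-0.5362 + 0.5847i)), H gives ((a + b)/√2, (a − b)/√2) = ((0.05134 + 0.4134i), (0.8096 - 0.4134i)).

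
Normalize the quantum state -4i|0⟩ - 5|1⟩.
-0.6247i|0⟩ - 0.7809|1⟩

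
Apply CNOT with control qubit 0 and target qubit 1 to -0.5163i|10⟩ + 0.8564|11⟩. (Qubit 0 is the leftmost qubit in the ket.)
0.8564|10⟩ - 0.5163i|11⟩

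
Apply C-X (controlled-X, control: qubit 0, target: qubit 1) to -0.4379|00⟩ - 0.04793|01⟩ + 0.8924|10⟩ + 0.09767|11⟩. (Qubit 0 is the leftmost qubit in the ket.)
-0.4379|00⟩ - 0.04793|01⟩ + 0.09767|10⟩ + 0.8924|11⟩

C-X leaves the control-|0⟩ kets |00⟩, |01⟩ unchanged and applies X to qubit 1 on the control-|1⟩ pair (|10⟩, |11⟩).
X = [[0, 1], [1, 0]].
With a = amp(|10⟩) = 0.8924 and b = amp(|11⟩) = 0.09767:
new amp(|10⟩) = (1)·b = 0.09767
new amp(|11⟩) = (1)·a = 0.8924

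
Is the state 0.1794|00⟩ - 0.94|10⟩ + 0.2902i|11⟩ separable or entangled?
Entangled

Writing the state as a|00⟩ + b|01⟩ + c|10⟩ + d|11⟩, it is a product state iff ad − bc = 0.
Here (a, b, c, d) = (0.1794, 0, -0.94, 0.2902i): ad − bc = (0.1794)(0.2902i) − (0)(-0.94) = 0.05206i ≠ 0, so the state is entangled.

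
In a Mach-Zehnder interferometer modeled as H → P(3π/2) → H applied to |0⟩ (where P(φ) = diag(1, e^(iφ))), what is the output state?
(1/2 - (1/2)i)|0⟩ + (1/2 + (1/2)i)|1⟩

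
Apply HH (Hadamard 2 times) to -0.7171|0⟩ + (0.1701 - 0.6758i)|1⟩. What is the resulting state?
-0.7171|0⟩ + (0.1701 - 0.6758i)|1⟩

H² = I, so an even number of Hadamards cancels: H^2 = I and the state is unchanged.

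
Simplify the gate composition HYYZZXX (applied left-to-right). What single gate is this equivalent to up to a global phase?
H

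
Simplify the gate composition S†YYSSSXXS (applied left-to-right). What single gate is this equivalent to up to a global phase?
S†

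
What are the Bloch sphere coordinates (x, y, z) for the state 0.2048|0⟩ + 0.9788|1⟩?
(0.4009, 0, -0.9161)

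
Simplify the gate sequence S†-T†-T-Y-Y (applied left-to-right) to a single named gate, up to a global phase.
S†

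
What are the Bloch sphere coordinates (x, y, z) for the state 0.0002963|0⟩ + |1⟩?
(0.0005926, 0, -1)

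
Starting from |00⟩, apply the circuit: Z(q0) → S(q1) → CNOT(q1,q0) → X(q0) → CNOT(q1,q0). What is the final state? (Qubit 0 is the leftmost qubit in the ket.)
|10⟩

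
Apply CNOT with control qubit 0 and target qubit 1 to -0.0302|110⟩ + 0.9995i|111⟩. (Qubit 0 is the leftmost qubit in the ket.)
-0.0302|100⟩ + 0.9995i|101⟩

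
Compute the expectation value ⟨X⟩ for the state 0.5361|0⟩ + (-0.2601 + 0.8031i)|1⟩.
-0.2789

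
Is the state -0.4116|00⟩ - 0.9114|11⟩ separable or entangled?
Entangled

Writing the state as a|00⟩ + b|01⟩ + c|10⟩ + d|11⟩, it is a product state iff ad − bc = 0.
Here (a, b, c, d) = (-0.4116, 0, 0, -0.9114): ad − bc = (-0.4116)(-0.9114) − (0)(0) = 0.3751 ≠ 0, so the state is entangled.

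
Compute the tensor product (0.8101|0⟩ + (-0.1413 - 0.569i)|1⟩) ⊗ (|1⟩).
0.8101|01⟩ + (-0.1413 - 0.569i)|11⟩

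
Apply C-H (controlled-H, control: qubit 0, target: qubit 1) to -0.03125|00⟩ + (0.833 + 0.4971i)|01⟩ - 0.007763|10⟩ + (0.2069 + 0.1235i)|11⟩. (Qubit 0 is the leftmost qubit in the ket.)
-0.03125|00⟩ + (0.833 + 0.4971i)|01⟩ + (0.1408 + 0.08733i)|10⟩ + (-0.1518 - 0.08733i)|11⟩

C-H leaves the control-|0⟩ kets |00⟩, |01⟩ unchanged and applies H to qubit 1 on the control-|1⟩ pair (|10⟩, |11⟩).
H = [[1/√2, 1/√2], [1/√2, -1/√2]].
With a = amp(|10⟩) = -0.007763 and b = amp(|11⟩) = (0.2069 + 0.1235i):
new amp(|10⟩) = (1/√2)·a + (1/√2)·b = (0.1408 + 0.08733i)
new amp(|11⟩) = (1/√2)·a + (-1/√2)·b = (-0.1518 - 0.08733i)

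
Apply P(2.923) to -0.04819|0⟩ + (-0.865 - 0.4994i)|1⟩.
-0.04819|0⟩ + (0.9527 + 0.2999i)|1⟩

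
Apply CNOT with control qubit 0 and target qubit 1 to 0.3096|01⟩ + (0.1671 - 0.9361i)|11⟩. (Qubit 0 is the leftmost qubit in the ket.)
0.3096|01⟩ + (0.1671 - 0.9361i)|10⟩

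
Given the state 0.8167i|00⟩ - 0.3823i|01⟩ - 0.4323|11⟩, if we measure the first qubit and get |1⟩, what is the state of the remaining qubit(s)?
-|1⟩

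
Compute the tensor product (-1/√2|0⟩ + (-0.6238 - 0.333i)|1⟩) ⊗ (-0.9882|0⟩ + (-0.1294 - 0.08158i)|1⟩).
0.6988|00⟩ + (0.0915 + 0.05769i)|01⟩ + (0.6164 + 0.3291i)|10⟩ + (0.05355 + 0.09398i)|11⟩

amp(|b₁b₂…⟩) = product of the factor amplitudes for bits b₁, b₂, …; only kets whose every factor amplitude is nonzero survive.
|00⟩: (-1/√2)(-0.9882) = 0.6988
|01⟩: (-1/√2)(-0.1294 - 0.08158i) = (0.0915 + 0.05769i)
|10⟩: (-0.6238 - 0.333i)(-0.9882) = (0.6164 + 0.3291i)
|11⟩: (-0.6238 - 0.333i)(-0.1294 - 0.08158i) = (0.05355 + 0.09398i)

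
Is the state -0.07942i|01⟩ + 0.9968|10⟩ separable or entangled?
Entangled

Writing the state as a|00⟩ + b|01⟩ + c|10⟩ + d|11⟩, it is a product state iff ad − bc = 0.
Here (a, b, c, d) = (0, -0.07942i, 0.9968, 0): ad − bc = (0)(0) − (-0.07942i)(0.9968) = 0.07917i ≠ 0, so the state is entangled.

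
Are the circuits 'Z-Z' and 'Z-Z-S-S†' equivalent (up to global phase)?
Yes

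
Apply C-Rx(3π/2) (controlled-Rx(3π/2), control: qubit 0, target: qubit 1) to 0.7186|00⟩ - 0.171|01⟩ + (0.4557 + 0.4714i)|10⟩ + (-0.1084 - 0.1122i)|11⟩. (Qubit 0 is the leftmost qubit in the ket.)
0.7186|00⟩ - 0.171|01⟩ + (-0.4016 - 0.2567i)|10⟩ + (0.41 - 0.2429i)|11⟩

C-Rx(3π/2) leaves the control-|0⟩ kets |00⟩, |01⟩ unchanged and applies Rx(3π/2) to qubit 1 on the control-|1⟩ pair (|10⟩, |11⟩).
Rx(3π/2) = [[cos(θ/2), −i·sin(θ/2)], [−i·sin(θ/2), cos(θ/2)]]; θ = 3π/2, cos(θ/2) ≈ -0.707107, sin(θ/2) ≈ 0.707107.
With a = amp(|10⟩) = (0.4557 + 0.4714i) and b = amp(|11⟩) = (-0.1084 - 0.1122i):
new amp(|10⟩) = (-0.707107)·a + (-0.707107i)·b = (-0.4016 - 0.2567i)
new amp(|11⟩) = (-0.707107i)·a + (-0.707107)·b = (0.41 - 0.2429i)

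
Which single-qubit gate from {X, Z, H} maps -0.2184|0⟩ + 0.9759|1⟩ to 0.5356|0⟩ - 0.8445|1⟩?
H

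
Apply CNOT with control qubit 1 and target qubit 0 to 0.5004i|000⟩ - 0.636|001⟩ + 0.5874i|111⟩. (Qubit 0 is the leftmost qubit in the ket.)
0.5004i|000⟩ - 0.636|001⟩ + 0.5874i|011⟩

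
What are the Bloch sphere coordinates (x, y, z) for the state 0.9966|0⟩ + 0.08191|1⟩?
(0.1633, 0, 0.9865)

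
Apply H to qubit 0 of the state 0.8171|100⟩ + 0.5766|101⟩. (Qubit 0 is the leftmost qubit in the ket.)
0.5778|000⟩ + 0.4077|001⟩ - 0.5778|100⟩ - 0.4077|101⟩

H on qubit 0 mixes each pair of kets that differ only in qubit 0: amplitudes (a, b) of (|…0…⟩, |…1…⟩) become ((a + b)/√2, (a − b)/√2). Kets absent from the input have amplitude 0.
(|000⟩, |100⟩): (a, b) = (0, 0.8171) → (0.5778, -0.5778)
(|001⟩, |101⟩): (a, b) = (0, 0.5766) → (0.4077, -0.4077)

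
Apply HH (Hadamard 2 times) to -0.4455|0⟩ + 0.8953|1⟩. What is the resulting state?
-0.4455|0⟩ + 0.8953|1⟩

H² = I, so an even number of Hadamards cancels: H^2 = I and the state is unchanged.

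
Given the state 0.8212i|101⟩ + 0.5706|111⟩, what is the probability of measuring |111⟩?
0.3256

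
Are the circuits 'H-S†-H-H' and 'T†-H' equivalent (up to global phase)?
No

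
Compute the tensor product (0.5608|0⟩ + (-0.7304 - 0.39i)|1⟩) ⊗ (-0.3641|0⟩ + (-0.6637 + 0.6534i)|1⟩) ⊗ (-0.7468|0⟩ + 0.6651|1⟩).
0.1525|000⟩ - 0.1358|001⟩ + (0.278 - 0.2736i)|010⟩ + (-0.2476 + 0.2437i)|011⟩ + (-0.1986 - 0.106i)|100⟩ + (0.1769 + 0.09444i)|101⟩ + (-0.5523 + 0.1631i)|110⟩ + (0.4919 - 0.1453i)|111⟩

amp(|b₁b₂…⟩) = product of the factor amplitudes for bits b₁, b₂, …; only kets whose every factor amplitude is nonzero survive.
|000⟩: (0.5608)(-0.3641)(-0.7468) = 0.1525
|001⟩: (0.5608)(-0.3641)(0.6651) = -0.1358
|010⟩: (0.5608)(-0.6637 + 0.6534i)(-0.7468) = (0.278 - 0.2736i)
|011⟩: (0.5608)(-0.6637 + 0.6534i)(0.6651) = (-0.2476 + 0.2437i)
|100⟩: (-0.7304 - 0.39i)(-0.3641)(-0.7468) = (-0.1986 - 0.106i)
|101⟩: (-0.7304 - 0.39i)(-0.3641)(0.6651) = (0.1769 + 0.09444i)
|110⟩: (-0.7304 - 0.39i)(-0.6637 + 0.6534i)(-0.7468) = (-0.5523 + 0.1631i)
|111⟩: (-0.7304 - 0.39i)(-0.6637 + 0.6534i)(0.6651) = (0.4919 - 0.1453i)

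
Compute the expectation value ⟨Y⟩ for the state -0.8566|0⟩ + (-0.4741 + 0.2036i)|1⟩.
-0.3488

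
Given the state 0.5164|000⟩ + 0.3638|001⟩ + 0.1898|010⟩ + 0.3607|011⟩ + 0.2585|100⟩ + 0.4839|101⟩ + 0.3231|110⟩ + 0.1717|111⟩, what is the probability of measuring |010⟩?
0.03602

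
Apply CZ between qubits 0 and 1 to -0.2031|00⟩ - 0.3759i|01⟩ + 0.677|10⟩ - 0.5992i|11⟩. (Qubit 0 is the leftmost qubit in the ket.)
-0.2031|00⟩ - 0.3759i|01⟩ + 0.677|10⟩ + 0.5992i|11⟩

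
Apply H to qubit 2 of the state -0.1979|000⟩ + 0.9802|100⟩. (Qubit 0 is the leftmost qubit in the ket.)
-0.1399|000⟩ - 0.1399|001⟩ + 0.6931|100⟩ + 0.6931|101⟩

H on qubit 2 mixes each pair of kets that differ only in qubit 2: amplitudes (a, b) of (|…0…⟩, |…1…⟩) become ((a + b)/√2, (a − b)/√2). Kets absent from the input have amplitude 0.
(|000⟩, |001⟩): (a, b) = (-0.1979, 0) → (-0.1399, -0.1399)
(|100⟩, |101⟩): (a, b) = (0.9802, 0) → (0.6931, 0.6931)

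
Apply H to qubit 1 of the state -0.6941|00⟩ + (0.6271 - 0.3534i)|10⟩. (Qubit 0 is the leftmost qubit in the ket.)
-0.4908|00⟩ - 0.4908|01⟩ + (0.4434 - 0.2499i)|10⟩ + (0.4434 - 0.2499i)|11⟩

H on qubit 1 mixes each pair of kets that differ only in qubit 1: amplitudes (a, b) of (|…0…⟩, |…1…⟩) become ((a + b)/√2, (a − b)/√2). Kets absent from the input have amplitude 0.
(|00⟩, |01⟩): (a, b) = (-0.6941, 0) → (-0.4908, -0.4908)
(|10⟩, |11⟩): (a, b) = ((0.6271 - 0.3534i), 0) → ((0.4434 - 0.2499i), (0.4434 - 0.2499i))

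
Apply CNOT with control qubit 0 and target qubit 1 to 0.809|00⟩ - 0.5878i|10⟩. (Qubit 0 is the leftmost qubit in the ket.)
0.809|00⟩ - 0.5878i|11⟩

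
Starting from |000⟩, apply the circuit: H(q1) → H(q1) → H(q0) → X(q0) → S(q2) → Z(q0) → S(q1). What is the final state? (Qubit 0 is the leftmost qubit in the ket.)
1/√2|000⟩ - 1/√2|100⟩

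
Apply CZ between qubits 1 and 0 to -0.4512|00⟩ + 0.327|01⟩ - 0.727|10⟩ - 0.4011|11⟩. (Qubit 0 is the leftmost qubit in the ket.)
-0.4512|00⟩ + 0.327|01⟩ - 0.727|10⟩ + 0.4011|11⟩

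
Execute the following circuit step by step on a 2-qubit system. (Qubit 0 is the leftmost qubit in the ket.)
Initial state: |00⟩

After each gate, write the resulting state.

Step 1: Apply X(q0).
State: |10⟩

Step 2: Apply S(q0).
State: i|10⟩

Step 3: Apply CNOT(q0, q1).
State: i|11⟩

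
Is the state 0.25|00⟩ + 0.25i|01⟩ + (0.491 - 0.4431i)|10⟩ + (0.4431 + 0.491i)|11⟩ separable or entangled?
Separable

Writing the state as a|00⟩ + b|01⟩ + c|10⟩ + d|11⟩, it is a product state iff ad − bc = 0.
Here (a, b, c, d) = (0.25, 0.25i, (0.491 - 0.4431i), (0.4431 + 0.491i)): ad − bc = (0.25)(0.4431 + 0.491i) − (0.25i)(0.491 - 0.4431i) = 0, so the state is separable.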